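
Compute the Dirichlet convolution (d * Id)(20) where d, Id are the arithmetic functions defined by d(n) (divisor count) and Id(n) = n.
(d * Id)(20) = 77

Divisors of 20: [1, 2, 4, 5, 10, 20]. For each d | 20:
  d = 1: d(1) · Id(20/1) = 1 · 20 = 20
  d = 2: d(2) · Id(20/2) = 2 · 10 = 20
  d = 4: d(4) · Id(20/4) = 3 · 5 = 15
  d = 5: d(5) · Id(20/5) = 2 · 4 = 8
  d = 10: d(10) · Id(20/10) = 4 · 2 = 8
  d = 20: d(20) · Id(20/20) = 6 · 1 = 6
Summing: (d * Id)(20) = 20 + 20 + 15 + 8 + 8 + 6 = 77.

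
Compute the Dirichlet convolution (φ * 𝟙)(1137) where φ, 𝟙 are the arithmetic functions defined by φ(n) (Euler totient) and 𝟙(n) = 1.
(φ * 𝟙)(1137) = 1137

Divisors of 1137: [1, 3, 379, 1137]. For each d | 1137:
  d = 1: φ(1) · 𝟙(1137/1) = 1 · 1 = 1
  d = 3: φ(3) · 𝟙(1137/3) = 2 · 1 = 2
  d = 379: φ(379) · 𝟙(1137/379) = 378 · 1 = 378
  d = 1137: φ(1137) · 𝟙(1137/1137) = 756 · 1 = 756
Summing: (φ * 𝟙)(1137) = 1 + 2 + 378 + 756 = 1137.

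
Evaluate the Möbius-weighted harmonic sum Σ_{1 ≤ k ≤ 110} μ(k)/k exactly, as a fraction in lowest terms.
Σ μ(k)/k = -346111831248675463001253659043942735029097/13320714134183568389441721993907990936904630

Values of μ(k) for 1 ≤ k ≤ 110: μ(1) = 1, μ(2) = -1, μ(3) = -1, μ(5) = -1, μ(6) = 1, μ(7) = -1, μ(10) = 1, μ(11) = -1, μ(13) = -1, μ(14) = 1, μ(15) = 1, μ(17) = -1, μ(19) = -1, μ(21) = 1, μ(22) = 1, μ(23) = -1, μ(26) = 1, μ(29) = -1, μ(30) = -1, μ(31) = -1, μ(33) = 1, μ(34) = 1, μ(35) = 1, μ(37) = -1, μ(38) = 1, μ(39) = 1, μ(41) = -1, μ(42) = -1, μ(43) = -1, μ(46) = 1, μ(47) = -1, μ(51) = 1, μ(53) = -1, μ(55) = 1, μ(57) = 1, μ(58) = 1, μ(59) = -1, μ(61) = -1, μ(62) = 1, μ(65) = 1, μ(66) = -1, μ(67) = -1, μ(69) = 1, μ(70) = -1, μ(71) = -1, μ(73) = -1, μ(74) = 1, μ(77) = 1, μ(78) = -1, μ(79) = -1, μ(82) = 1, μ(83) = -1, μ(85) = 1, μ(86) = 1, μ(87) = 1, μ(89) = -1, μ(91) = 1, μ(93) = 1, μ(94) = 1, μ(95) = 1, μ(97) = -1, μ(101) = -1, μ(102) = -1, μ(103) = -1, μ(105) = -1, μ(106) = 1, μ(107) = -1, μ(109) = -1, μ(110) = -1, with μ = 0 on non-squarefree integers. Summing μ(k)/k for k where μ(k) ≠ 0 gives -346111831248675463001253659043942735029097/13320714134183568389441721993907990936904630 ≈ -0.0260. (PNT ⟺ this sum → 0 as n → ∞.)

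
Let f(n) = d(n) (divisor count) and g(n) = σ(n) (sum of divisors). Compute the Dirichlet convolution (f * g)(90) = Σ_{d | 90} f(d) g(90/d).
(d * σ)(90) = 960

Divisors of 90: [1, 2, 3, 5, 6, 9, 10, 15, 18, 30, 45, 90]. For each d | 90:
  d = 1: d(1) · σ(90/1) = 1 · 234 = 234
  d = 2: d(2) · σ(90/2) = 2 · 78 = 156
  d = 3: d(3) · σ(90/3) = 2 · 72 = 144
  d = 5: d(5) · σ(90/5) = 2 · 39 = 78
  d = 6: d(6) · σ(90/6) = 4 · 24 = 96
  d = 9: d(9) · σ(90/9) = 3 · 18 = 54
  d = 10: d(10) · σ(90/10) = 4 · 13 = 52
  d = 15: d(15) · σ(90/15) = 4 · 12 = 48
  d = 18: d(18) · σ(90/18) = 6 · 6 = 36
  d = 30: d(30) · σ(90/30) = 8 · 4 = 32
  d = 45: d(45) · σ(90/45) = 6 · 3 = 18
  d = 90: d(90) · σ(90/90) = 12 · 1 = 12
Summing: (d * σ)(90) = 234 + 156 + 144 + 78 + 96 + 54 + 52 + 48 + 36 + 32 + 18 + 12 = 960.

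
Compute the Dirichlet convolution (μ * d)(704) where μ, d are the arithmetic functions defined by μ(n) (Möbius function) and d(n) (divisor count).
(μ * d)(704) = 1

Divisors of 704: [1, 2, 4, 8, 11, 16, 22, 32, 44, 64, 88, 176, 352, 704]. For each d | 704:
  d = 1: μ(1) · d(704/1) = 1 · 14 = 14
  d = 2: μ(2) · d(704/2) = -1 · 12 = -12
  d = 4: μ(4) · d(704/4) = 0 · 10 = 0
  d = 8: μ(8) · d(704/8) = 0 · 8 = 0
  d = 11: μ(11) · d(704/11) = -1 · 7 = -7
  d = 16: μ(16) · d(704/16) = 0 · 6 = 0
  d = 22: μ(22) · d(704/22) = 1 · 6 = 6
  d = 32: μ(32) · d(704/32) = 0 · 4 = 0
  d = 44: μ(44) · d(704/44) = 0 · 5 = 0
  d = 64: μ(64) · d(704/64) = 0 · 2 = 0
  d = 88: μ(88) · d(704/88) = 0 · 4 = 0
  d = 176: μ(176) · d(704/176) = 0 · 3 = 0
  d = 352: μ(352) · d(704/352) = 0 · 2 = 0
  d = 704: μ(704) · d(704/704) = 0 · 1 = 0
Summing: (μ * d)(704) = 14 + -12 + 0 + 0 + -7 + 0 + 6 + 0 + 0 + 0 + 0 + 0 + 0 + 0 = 1.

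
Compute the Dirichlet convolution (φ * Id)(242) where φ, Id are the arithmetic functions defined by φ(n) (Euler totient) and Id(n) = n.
(φ * Id)(242) = 1023

Divisors of 242: [1, 2, 11, 22, 121, 242]. For each d | 242:
  d = 1: φ(1) · Id(242/1) = 1 · 242 = 242
  d = 2: φ(2) · Id(242/2) = 1 · 121 = 121
  d = 11: φ(11) · Id(242/11) = 10 · 22 = 220
  d = 22: φ(22) · Id(242/22) = 10 · 11 = 110
  d = 121: φ(121) · Id(242/121) = 110 · 2 = 220
  d = 242: φ(242) · Id(242/242) = 110 · 1 = 110
Summing: (φ * Id)(242) = 242 + 121 + 220 + 110 + 220 + 110 = 1023.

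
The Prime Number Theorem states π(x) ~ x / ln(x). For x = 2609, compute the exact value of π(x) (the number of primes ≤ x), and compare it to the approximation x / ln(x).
π(2609) = 379;  x/ln(x) ≈ 331.65;  relative error ≈ 12.49%.

Directly count primes up to 2609: π(2609) = 379. The PNT approximation gives 2609/ln(2609) ≈ 2609/7.86672 ≈ 331.65. Relative error (π(x) − x/ln(x)) / π(x) ≈ 12.49%; the approximation is known to undercount slightly (Li(x) is a better estimate).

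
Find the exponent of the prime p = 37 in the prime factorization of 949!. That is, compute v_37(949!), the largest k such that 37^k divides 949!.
v_37(949!) = 25

Legendre's formula: v_p(n!) = Σ_{k ≥ 1} ⌊n / p^k⌋. For p = 37, n = 949, the terms are:
  ⌊949/37^1⌋ = ⌊949/37⌋ = 25
(the next term ⌊949/37^2⌋ = 0, terminating the sum). Summing: v_37(949!) = 25 = 25.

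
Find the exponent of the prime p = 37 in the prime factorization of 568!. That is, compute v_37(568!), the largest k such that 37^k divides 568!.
v_37(568!) = 15

Legendre's formula: v_p(n!) = Σ_{k ≥ 1} ⌊n / p^k⌋. For p = 37, n = 568, the terms are:
  ⌊568/37^1⌋ = ⌊568/37⌋ = 15
(the next term ⌊568/37^2⌋ = 0, terminating the sum). Summing: v_37(568!) = 15 = 15.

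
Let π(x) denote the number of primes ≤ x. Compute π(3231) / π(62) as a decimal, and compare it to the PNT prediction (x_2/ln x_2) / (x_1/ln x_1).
π(3231)/π(62) = 457/18 ≈ 25.3889;  PNT prediction ≈ 26.6166.

π(62) = 18 and π(3231) = 457, so π(3231)/π(62) ≈ 25.3889. The PNT-predicted ratio is (3231/ln(3231)) / (62/ln(62)) ≈ 26.6166. The two agree to within a few percent, as expected.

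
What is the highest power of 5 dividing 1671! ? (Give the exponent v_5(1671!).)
v_5(1671!) = 415

Legendre's formula: v_p(n!) = Σ_{k ≥ 1} ⌊n / p^k⌋. For p = 5, n = 1671, the terms are:
  ⌊1671/5^1⌋ = ⌊1671/5⌋ = 334
  ⌊1671/5^2⌋ = ⌊1671/25⌋ = 66
  ⌊1671/5^3⌋ = ⌊1671/125⌋ = 13
  ⌊1671/5^4⌋ = ⌊1671/625⌋ = 2
(the next term ⌊1671/5^5⌋ = 0, terminating the sum). Summing: v_5(1671!) = 334 + 66 + 13 + 2 = 415.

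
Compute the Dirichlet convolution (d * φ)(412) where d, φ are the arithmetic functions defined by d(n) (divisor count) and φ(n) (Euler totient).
(d * φ)(412) = 728

Divisors of 412: [1, 2, 4, 103, 206, 412]. For each d | 412:
  d = 1: d(1) · φ(412/1) = 1 · 204 = 204
  d = 2: d(2) · φ(412/2) = 2 · 102 = 204
  d = 4: d(4) · φ(412/4) = 3 · 102 = 306
  d = 103: d(103) · φ(412/103) = 2 · 2 = 4
  d = 206: d(206) · φ(412/206) = 4 · 1 = 4
  d = 412: d(412) · φ(412/412) = 6 · 1 = 6
Summing: (d * φ)(412) = 204 + 204 + 306 + 4 + 4 + 6 = 728.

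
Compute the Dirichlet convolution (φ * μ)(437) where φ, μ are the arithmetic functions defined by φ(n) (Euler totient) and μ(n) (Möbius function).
(φ * μ)(437) = 357

Divisors of 437: [1, 19, 23, 437]. For each d | 437:
  d = 1: φ(1) · μ(437/1) = 1 · 1 = 1
  d = 19: φ(19) · μ(437/19) = 18 · -1 = -18
  d = 23: φ(23) · μ(437/23) = 22 · -1 = -22
  d = 437: φ(437) · μ(437/437) = 396 · 1 = 396
Summing: (φ * μ)(437) = 1 + -18 + -22 + 396 = 357.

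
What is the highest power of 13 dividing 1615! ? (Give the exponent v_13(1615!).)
v_13(1615!) = 133

Legendre's formula: v_p(n!) = Σ_{k ≥ 1} ⌊n / p^k⌋. For p = 13, n = 1615, the terms are:
  ⌊1615/13^1⌋ = ⌊1615/13⌋ = 124
  ⌊1615/13^2⌋ = ⌊1615/169⌋ = 9
(the next term ⌊1615/13^3⌋ = 0, terminating the sum). Summing: v_13(1615!) = 124 + 9 = 133.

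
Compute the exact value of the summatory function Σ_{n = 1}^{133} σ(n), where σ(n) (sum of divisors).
Σ_{n ≤ 133} σ(n) = 14591

Compute σ(n) for each 1 ≤ n ≤ 133: σ(1) = 1, σ(2) = 3, σ(3) = 4, σ(4) = 7, σ(5) = 6, σ(6) = 12, σ(7) = 8, σ(8) = 15, σ(9) = 13, σ(10) = 18, σ(11) = 12, σ(12) = 28, σ(13) = 14, σ(14) = 24, σ(15) = 24, σ(16) = 31, σ(17) = 18, σ(18) = 39, σ(19) = 20, σ(20) = 42, σ(21) = 32, σ(22) = 36, σ(23) = 24, σ(24) = 60, σ(25) = 31, σ(26) = 42, σ(27) = 40, σ(28) = 56, σ(29) = 30, σ(30) = 72, σ(31) = 32, σ(32) = 63, σ(33) = 48, σ(34) = 54, σ(35) = 48, σ(36) = 91, σ(37) = 38, σ(38) = 60, σ(39) = 56, σ(40) = 90, σ(41) = 42, σ(42) = 96, σ(43) = 44, σ(44) = 84, σ(45) = 78, σ(46) = 72, σ(47) = 48, σ(48) = 124, σ(49) = 57, σ(50) = 93, σ(51) = 72, σ(52) = 98, σ(53) = 54, σ(54) = 120, σ(55) = 72, σ(56) = 120, σ(57) = 80, σ(58) = 90, σ(59) = 60, σ(60) = 168, σ(61) = 62, σ(62) = 96, σ(63) = 104, σ(64) = 127, σ(65) = 84, σ(66) = 144, σ(67) = 68, σ(68) = 126, σ(69) = 96, σ(70) = 144, σ(71) = 72, σ(72) = 195, σ(73) = 74, σ(74) = 114, σ(75) = 124, σ(76) = 140, σ(77) = 96, σ(78) = 168, σ(79) = 80, σ(80) = 186, σ(81) = 121, σ(82) = 126, σ(83) = 84, σ(84) = 224, σ(85) = 108, σ(86) = 132, σ(87) = 120, σ(88) = 180, σ(89) = 90, σ(90) = 234, σ(91) = 112, σ(92) = 168, σ(93) = 128, σ(94) = 144, σ(95) = 120, σ(96) = 252, σ(97) = 98, σ(98) = 171, σ(99) = 156, σ(100) = 217, σ(101) = 102, σ(102) = 216, σ(103) = 104, σ(104) = 210, σ(105) = 192, σ(106) = 162, σ(107) = 108, σ(108) = 280, σ(109) = 110, σ(110) = 216, σ(111) = 152, σ(112) = 248, σ(113) = 114, σ(114) = 240, σ(115) = 144, σ(116) = 210, σ(117) = 182, σ(118) = 180, σ(119) = 144, σ(120) = 360, σ(121) = 133, σ(122) = 186, σ(123) = 168, σ(124) = 224, σ(125) = 156, σ(126) = 312, σ(127) = 128, σ(128) = 255, σ(129) = 176, σ(130) = 252, σ(131) = 132, σ(132) = 336, σ(133) = 160. Summing all 133 values: 14591. (Average order: Σ_{n ≤ x} σ(n) ~ (π²/12) x². For x = 133, (π²/12)·133² ≈ 14548.62.)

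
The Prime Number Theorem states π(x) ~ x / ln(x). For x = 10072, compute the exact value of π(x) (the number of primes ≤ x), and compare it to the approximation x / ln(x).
π(10072) = 1236;  x/ln(x) ≈ 1092.70;  relative error ≈ 11.59%.

Directly count primes up to 10072: π(10072) = 1236. The PNT approximation gives 10072/ln(10072) ≈ 10072/9.21751 ≈ 1092.70. Relative error (π(x) − x/ln(x)) / π(x) ≈ 11.59%; the approximation is known to undercount slightly (Li(x) is a better estimate).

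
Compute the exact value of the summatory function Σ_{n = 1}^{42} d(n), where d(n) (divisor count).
Σ_{n ≤ 42} d(n) = 168

Compute d(n) for each 1 ≤ n ≤ 42: d(1) = 1, d(2) = 2, d(3) = 2, d(4) = 3, d(5) = 2, d(6) = 4, d(7) = 2, d(8) = 4, d(9) = 3, d(10) = 4, d(11) = 2, d(12) = 6, d(13) = 2, d(14) = 4, d(15) = 4, d(16) = 5, d(17) = 2, d(18) = 6, d(19) = 2, d(20) = 6, d(21) = 4, d(22) = 4, d(23) = 2, d(24) = 8, d(25) = 3, d(26) = 4, d(27) = 4, d(28) = 6, d(29) = 2, d(30) = 8, d(31) = 2, d(32) = 6, d(33) = 4, d(34) = 4, d(35) = 4, d(36) = 9, d(37) = 2, d(38) = 4, d(39) = 4, d(40) = 8, d(41) = 2, d(42) = 8. Summing all 42 values: 168. (Dirichlet's divisor formula: Σ_{n ≤ x} d(n) = x ln(x) + (2γ − 1) x + O(√x). For x = 42, the asymptotic estimate is ≈ 163.47.)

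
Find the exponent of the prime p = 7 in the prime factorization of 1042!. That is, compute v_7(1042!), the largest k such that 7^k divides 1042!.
v_7(1042!) = 172

Legendre's formula: v_p(n!) = Σ_{k ≥ 1} ⌊n / p^k⌋. For p = 7, n = 1042, the terms are:
  ⌊1042/7^1⌋ = ⌊1042/7⌋ = 148
  ⌊1042/7^2⌋ = ⌊1042/49⌋ = 21
  ⌊1042/7^3⌋ = ⌊1042/343⌋ = 3
(the next term ⌊1042/7^4⌋ = 0, terminating the sum). Summing: v_7(1042!) = 148 + 21 + 3 = 172.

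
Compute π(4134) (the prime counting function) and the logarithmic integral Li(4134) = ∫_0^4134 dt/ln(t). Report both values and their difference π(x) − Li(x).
π(4134) = 569;  Li(4134) ≈ 581.49;  π(x) − Li(x) ≈ -12.49.

Direct count of primes ≤ 4134 gives π(4134) = 569. Numerical evaluation of the logarithmic integral gives Li(4134) ≈ 581.49. The difference π(x) − Li(x) ≈ -12.49 is typically negative for small/moderate x (Li(x) overestimates), though Littlewood's theorem shows this sign changes infinitely often.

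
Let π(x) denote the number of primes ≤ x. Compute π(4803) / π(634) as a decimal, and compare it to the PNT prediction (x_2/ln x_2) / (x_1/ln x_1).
π(4803)/π(634) = 647/115 ≈ 5.6261;  PNT prediction ≈ 5.7661.

π(634) = 115 and π(4803) = 647, so π(4803)/π(634) ≈ 5.6261. The PNT-predicted ratio is (4803/ln(4803)) / (634/ln(634)) ≈ 5.7661. The two agree to within a few percent, as expected.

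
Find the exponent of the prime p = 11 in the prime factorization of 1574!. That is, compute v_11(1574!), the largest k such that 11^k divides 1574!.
v_11(1574!) = 157

Legendre's formula: v_p(n!) = Σ_{k ≥ 1} ⌊n / p^k⌋. For p = 11, n = 1574, the terms are:
  ⌊1574/11^1⌋ = ⌊1574/11⌋ = 143
  ⌊1574/11^2⌋ = ⌊1574/121⌋ = 13
  ⌊1574/11^3⌋ = ⌊1574/1331⌋ = 1
(the next term ⌊1574/11^4⌋ = 0, terminating the sum). Summing: v_11(1574!) = 143 + 13 + 1 = 157.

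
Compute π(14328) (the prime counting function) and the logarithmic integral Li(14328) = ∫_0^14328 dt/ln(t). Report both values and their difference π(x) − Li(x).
π(14328) = 1681;  Li(14328) ≈ 1706.57;  π(x) − Li(x) ≈ -25.57.

Direct count of primes ≤ 14328 gives π(14328) = 1681. Numerical evaluation of the logarithmic integral gives Li(14328) ≈ 1706.57. The difference π(x) − Li(x) ≈ -25.57 is typically negative for small/moderate x (Li(x) overestimates), though Littlewood's theorem shows this sign changes infinitely often.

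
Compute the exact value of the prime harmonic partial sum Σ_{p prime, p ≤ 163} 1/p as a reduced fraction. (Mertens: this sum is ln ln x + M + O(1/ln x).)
Σ 1/p = 10988187442690106858194788089546541159451476081371138484805233167/5766152219975951659023630035336134306565384015606066319856068810

π(163) = 38, so the primes ≤ 163 are [2, 3, 5, 7, 11, 13, 17, 19, 23, 29, 31, 37, 41, 43, 47, 53, 59, 61, 67, 71, 73, 79, 83, 89, 97, 101, 103, 107, 109, 113, 127, 131, 137, 139, 149, 151, 157, 163]. Summing 1/p over these primes: 10988187442690106858194788089546541159451476081371138484805233167/5766152219975951659023630035336134306565384015606066319856068810 ≈ 1.9056. Mertens estimate ln ln(163) + 0.2615 ≈ 1.8895.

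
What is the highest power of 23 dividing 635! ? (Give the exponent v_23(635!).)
v_23(635!) = 28

Legendre's formula: v_p(n!) = Σ_{k ≥ 1} ⌊n / p^k⌋. For p = 23, n = 635, the terms are:
  ⌊635/23^1⌋ = ⌊635/23⌋ = 27
  ⌊635/23^2⌋ = ⌊635/529⌋ = 1
(the next term ⌊635/23^3⌋ = 0, terminating the sum). Summing: v_23(635!) = 27 + 1 = 28.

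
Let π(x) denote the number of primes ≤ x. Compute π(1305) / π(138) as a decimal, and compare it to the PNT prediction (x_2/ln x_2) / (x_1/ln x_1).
π(1305)/π(138) = 213/33 ≈ 6.4545;  PNT prediction ≈ 6.4950.

π(138) = 33 and π(1305) = 213, so π(1305)/π(138) ≈ 6.4545. The PNT-predicted ratio is (1305/ln(1305)) / (138/ln(138)) ≈ 6.4950. The two agree to within a few percent, as expected.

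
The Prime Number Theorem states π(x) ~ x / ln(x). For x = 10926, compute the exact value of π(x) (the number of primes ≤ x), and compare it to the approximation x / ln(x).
π(10926) = 1327;  x/ln(x) ≈ 1174.98;  relative error ≈ 11.46%.

Directly count primes up to 10926: π(10926) = 1327. The PNT approximation gives 10926/ln(10926) ≈ 10926/9.29890 ≈ 1174.98. Relative error (π(x) − x/ln(x)) / π(x) ≈ 11.46%; the approximation is known to undercount slightly (Li(x) is a better estimate).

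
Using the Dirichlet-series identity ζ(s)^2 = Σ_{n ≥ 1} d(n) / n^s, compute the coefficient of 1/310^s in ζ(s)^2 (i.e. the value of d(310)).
d(310) = 8

ζ(s)^2 = (Σ 1/m^s)(Σ 1/k^s). The coefficient of 1/n^s in the product is the number of ordered pairs (m, k) with mk = n, which equals d(n). For n = 310, divisors are [1, 2, 5, 10, 31, 62, 155, 310], so d(310) = 8.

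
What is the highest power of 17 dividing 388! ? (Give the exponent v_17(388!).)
v_17(388!) = 23

Legendre's formula: v_p(n!) = Σ_{k ≥ 1} ⌊n / p^k⌋. For p = 17, n = 388, the terms are:
  ⌊388/17^1⌋ = ⌊388/17⌋ = 22
  ⌊388/17^2⌋ = ⌊388/289⌋ = 1
(the next term ⌊388/17^3⌋ = 0, terminating the sum). Summing: v_17(388!) = 22 + 1 = 23.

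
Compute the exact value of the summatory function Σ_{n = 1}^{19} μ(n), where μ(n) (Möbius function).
Σ_{n ≤ 19} μ(n) = -3

Compute μ(n) for each 1 ≤ n ≤ 19: μ(1) = 1, μ(2) = -1, μ(3) = -1, μ(4) = 0, μ(5) = -1, μ(6) = 1, μ(7) = -1, μ(8) = 0, μ(9) = 0, μ(10) = 1, μ(11) = -1, μ(12) = 0, μ(13) = -1, μ(14) = 1, μ(15) = 1, μ(16) = 0, μ(17) = -1, μ(18) = 0, μ(19) = -1. Summing all 19 values: -3. (Mertens function M(x) = Σ_{n ≤ x} μ(n); on average M(x) should be small (PNT ⟺ M(x) = o(x)).)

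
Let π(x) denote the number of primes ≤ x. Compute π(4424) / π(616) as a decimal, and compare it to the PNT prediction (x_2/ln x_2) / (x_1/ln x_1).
π(4424)/π(616) = 602/112 ≈ 5.3750;  PNT prediction ≈ 5.4951.

π(616) = 112 and π(4424) = 602, so π(4424)/π(616) ≈ 5.3750. The PNT-predicted ratio is (4424/ln(4424)) / (616/ln(616)) ≈ 5.4951. The two agree to within a few percent, as expected.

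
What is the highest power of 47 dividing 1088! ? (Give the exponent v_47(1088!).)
v_47(1088!) = 23

Legendre's formula: v_p(n!) = Σ_{k ≥ 1} ⌊n / p^k⌋. For p = 47, n = 1088, the terms are:
  ⌊1088/47^1⌋ = ⌊1088/47⌋ = 23
(the next term ⌊1088/47^2⌋ = 0, terminating the sum). Summing: v_47(1088!) = 23 = 23.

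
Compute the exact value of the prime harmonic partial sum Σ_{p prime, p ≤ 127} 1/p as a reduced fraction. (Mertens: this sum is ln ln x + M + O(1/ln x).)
Σ 1/p = 7457575819106455685806801283735357697478405891621/4014476939333036189094441199026045136645885247730

π(127) = 31, so the primes ≤ 127 are [2, 3, 5, 7, 11, 13, 17, 19, 23, 29, 31, 37, 41, 43, 47, 53, 59, 61, 67, 71, 73, 79, 83, 89, 97, 101, 103, 107, 109, 113, 127]. Summing 1/p over these primes: 7457575819106455685806801283735357697478405891621/4014476939333036189094441199026045136645885247730 ≈ 1.8577. Mertens estimate ln ln(127) + 0.2615 ≈ 1.8393.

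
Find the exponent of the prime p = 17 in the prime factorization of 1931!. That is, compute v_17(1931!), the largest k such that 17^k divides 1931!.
v_17(1931!) = 119

Legendre's formula: v_p(n!) = Σ_{k ≥ 1} ⌊n / p^k⌋. For p = 17, n = 1931, the terms are:
  ⌊1931/17^1⌋ = ⌊1931/17⌋ = 113
  ⌊1931/17^2⌋ = ⌊1931/289⌋ = 6
(the next term ⌊1931/17^3⌋ = 0, terminating the sum). Summing: v_17(1931!) = 113 + 6 = 119.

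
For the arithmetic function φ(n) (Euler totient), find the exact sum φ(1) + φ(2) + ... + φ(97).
Σ_{n ≤ 97} φ(n) = 2902

Compute φ(n) for each 1 ≤ n ≤ 97: φ(1) = 1, φ(2) = 1, φ(3) = 2, φ(4) = 2, φ(5) = 4, φ(6) = 2, φ(7) = 6, φ(8) = 4, φ(9) = 6, φ(10) = 4, φ(11) = 10, φ(12) = 4, φ(13) = 12, φ(14) = 6, φ(15) = 8, φ(16) = 8, φ(17) = 16, φ(18) = 6, φ(19) = 18, φ(20) = 8, φ(21) = 12, φ(22) = 10, φ(23) = 22, φ(24) = 8, φ(25) = 20, φ(26) = 12, φ(27) = 18, φ(28) = 12, φ(29) = 28, φ(30) = 8, φ(31) = 30, φ(32) = 16, φ(33) = 20, φ(34) = 16, φ(35) = 24, φ(36) = 12, φ(37) = 36, φ(38) = 18, φ(39) = 24, φ(40) = 16, φ(41) = 40, φ(42) = 12, φ(43) = 42, φ(44) = 20, φ(45) = 24, φ(46) = 22, φ(47) = 46, φ(48) = 16, φ(49) = 42, φ(50) = 20, φ(51) = 32, φ(52) = 24, φ(53) = 52, φ(54) = 18, φ(55) = 40, φ(56) = 24, φ(57) = 36, φ(58) = 28, φ(59) = 58, φ(60) = 16, φ(61) = 60, φ(62) = 30, φ(63) = 36, φ(64) = 32, φ(65) = 48, φ(66) = 20, φ(67) = 66, φ(68) = 32, φ(69) = 44, φ(70) = 24, φ(71) = 70, φ(72) = 24, φ(73) = 72, φ(74) = 36, φ(75) = 40, φ(76) = 36, φ(77) = 60, φ(78) = 24, φ(79) = 78, φ(80) = 32, φ(81) = 54, φ(82) = 40, φ(83) = 82, φ(84) = 24, φ(85) = 64, φ(86) = 42, φ(87) = 56, φ(88) = 40, φ(89) = 88, φ(90) = 24, φ(91) = 72, φ(92) = 44, φ(93) = 60, φ(94) = 46, φ(95) = 72, φ(96) = 32, φ(97) = 96. Summing all 97 values: 2902. (Average order: Σ_{n ≤ x} φ(n) ~ (3/π²) x². For x = 97, (3/π²)·97² ≈ 2859.99.)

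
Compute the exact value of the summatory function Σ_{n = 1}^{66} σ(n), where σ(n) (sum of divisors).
Σ_{n ≤ 66} σ(n) = 3631

Compute σ(n) for each 1 ≤ n ≤ 66: σ(1) = 1, σ(2) = 3, σ(3) = 4, σ(4) = 7, σ(5) = 6, σ(6) = 12, σ(7) = 8, σ(8) = 15, σ(9) = 13, σ(10) = 18, σ(11) = 12, σ(12) = 28, σ(13) = 14, σ(14) = 24, σ(15) = 24, σ(16) = 31, σ(17) = 18, σ(18) = 39, σ(19) = 20, σ(20) = 42, σ(21) = 32, σ(22) = 36, σ(23) = 24, σ(24) = 60, σ(25) = 31, σ(26) = 42, σ(27) = 40, σ(28) = 56, σ(29) = 30, σ(30) = 72, σ(31) = 32, σ(32) = 63, σ(33) = 48, σ(34) = 54, σ(35) = 48, σ(36) = 91, σ(37) = 38, σ(38) = 60, σ(39) = 56, σ(40) = 90, σ(41) = 42, σ(42) = 96, σ(43) = 44, σ(44) = 84, σ(45) = 78, σ(46) = 72, σ(47) = 48, σ(48) = 124, σ(49) = 57, σ(50) = 93, σ(51) = 72, σ(52) = 98, σ(53) = 54, σ(54) = 120, σ(55) = 72, σ(56) = 120, σ(57) = 80, σ(58) = 90, σ(59) = 60, σ(60) = 168, σ(61) = 62, σ(62) = 96, σ(63) = 104, σ(64) = 127, σ(65) = 84, σ(66) = 144. Summing all 66 values: 3631. (Average order: Σ_{n ≤ x} σ(n) ~ (π²/12) x². For x = 66, (π²/12)·66² ≈ 3582.67.)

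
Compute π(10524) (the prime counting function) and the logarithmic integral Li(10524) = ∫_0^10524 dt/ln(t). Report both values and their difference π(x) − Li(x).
π(10524) = 1286;  Li(10524) ≈ 1302.87;  π(x) − Li(x) ≈ -16.87.

Direct count of primes ≤ 10524 gives π(10524) = 1286. Numerical evaluation of the logarithmic integral gives Li(10524) ≈ 1302.87. The difference π(x) − Li(x) ≈ -16.87 is typically negative for small/moderate x (Li(x) overestimates), though Littlewood's theorem shows this sign changes infinitely often.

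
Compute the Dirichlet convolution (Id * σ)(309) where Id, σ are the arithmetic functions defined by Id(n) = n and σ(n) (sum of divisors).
(Id * σ)(309) = 1449

Divisors of 309: [1, 3, 103, 309]. For each d | 309:
  d = 1: Id(1) · σ(309/1) = 1 · 416 = 416
  d = 3: Id(3) · σ(309/3) = 3 · 104 = 312
  d = 103: Id(103) · σ(309/103) = 103 · 4 = 412
  d = 309: Id(309) · σ(309/309) = 309 · 1 = 309
Summing: (Id * σ)(309) = 416 + 312 + 412 + 309 = 1449.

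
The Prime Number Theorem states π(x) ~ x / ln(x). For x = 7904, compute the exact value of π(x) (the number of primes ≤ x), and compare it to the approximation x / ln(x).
π(7904) = 998;  x/ln(x) ≈ 880.66;  relative error ≈ 11.76%.

Directly count primes up to 7904: π(7904) = 998. The PNT approximation gives 7904/ln(7904) ≈ 7904/8.97512 ≈ 880.66. Relative error (π(x) − x/ln(x)) / π(x) ≈ 11.76%; the approximation is known to undercount slightly (Li(x) is a better estimate).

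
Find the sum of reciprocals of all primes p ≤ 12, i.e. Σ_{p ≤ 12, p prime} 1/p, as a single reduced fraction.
Σ 1/p = 2927/2310

π(12) = 5, so the primes ≤ 12 are [2, 3, 5, 7, 11]. Summing 1/p over these primes: 2927/2310 ≈ 1.2671. Mertens estimate ln ln(12) + 0.2615 ≈ 1.1717.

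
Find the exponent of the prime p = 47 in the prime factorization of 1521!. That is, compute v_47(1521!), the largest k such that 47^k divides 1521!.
v_47(1521!) = 32

Legendre's formula: v_p(n!) = Σ_{k ≥ 1} ⌊n / p^k⌋. For p = 47, n = 1521, the terms are:
  ⌊1521/47^1⌋ = ⌊1521/47⌋ = 32
(the next term ⌊1521/47^2⌋ = 0, terminating the sum). Summing: v_47(1521!) = 32 = 32.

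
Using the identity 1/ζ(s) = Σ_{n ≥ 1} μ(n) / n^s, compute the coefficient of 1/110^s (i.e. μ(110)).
μ(110) = -1

Factor n = 110 = 2 · 5 · 11. μ(n) = 0 if any exponent ≥ 2 (not squarefree); otherwise μ(n) = (−1)^{ω(n)} where ω(n) is the number of distinct prime factors. Applying: μ(110) = -1.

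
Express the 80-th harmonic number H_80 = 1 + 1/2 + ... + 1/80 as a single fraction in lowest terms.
H_80 = 4880292608058024066886120358155997/982844219842241906412811281988800

Direct summation: H_80 = 1 + 1/2 + ... + 1/80. The least common denominator is lcm(1, ..., 80) = 32433859254793982911622772305630400; over this denominator the numerator is 32433859254793982911622772305630400 + 16216929627396991455811386152815200 + 10811286418264660970540924101876800 + 8108464813698495727905693076407600 + 6486771850958796582324554461126080 + 5405643209132330485270462050938400 + 4633408464970568987374681757947200 + 4054232406849247863952846538203800 + 3603762139421553656846974700625600 + 3243385925479398291162277230563040 + 2948532659526725719238433845966400 + 2702821604566165242635231025469200 + 2494912250368767916278674792740800 + 2316704232485284493687340878973600 + 2162257283652932194108184820375360 + 2027116203424623931976423269101900 + 1907874073811410759507221900331200 + 1801881069710776828423487350312800 + 1707045223936525416401198542401600 + 1621692962739699145581138615281520 + 1544469488323522995791560585982400 + 1474266329763362859619216922983200 + 1410167793686694909200990100244800 + 1351410802283082621317615512734600 + 1297354370191759316464910892225216 + 1247456125184383958139337396370400 + 1201254046473851218948991566875200 + 1158352116242642246843670439486800 + 1118408939820482169366302493297600 + 1081128641826466097054092410187680 + 1046253524348192997149121687278400 + 1013558101712311965988211634550950 + 982844219842241906412811281988800 + 953937036905705379753610950165600 + 926681692994113797474936351589440 + 900940534855388414211743675156400 + 876590790670107646260074927179200 + 853522611968262708200599271200800 + 831637416789589305426224930913600 + 810846481369849572790569307640760 + 791069737921804461259092007454400 + 772234744161761497895780292991200 + 754275796623115881665645867572800 + 737133164881681429809608461491600 + 720752427884310731369394940125120 + 705083896843347454600495050122400 + 690082111804127295991973878843200 + 675705401141541310658807756367300 + 661915494995795569624954536849600 + 648677185095879658232455446112608 + 635958024603803586502407300110400 + 623728062592191979069668698185200 + 611959608581018545502316458596800 + 600627023236925609474495783437600 + 589706531905345143847686769193280 + 579176058121321123421835219743400 + 569015074645508472133732847467200 + 559204469910241084683151246648800 + 549726428047355642569877496705600 + 540564320913233048527046205093840 + 531702610734327588715127414846400 + 523126762174096498574560843639200 + 514823162774507665263853528660800 + 506779050856155982994105817275475 + 498982450073753583255734958548160 + 491422109921120953206405640994400 + 484087451564089297188399586651200 + 476968518452852689876805475082800 + 470055931228898303066996700081600 + 463340846497056898737468175794720 + 456814919081605393121447497262400 + 450470267427694207105871837578200 + 444299441846492916597572223364800 + 438295395335053823130037463589600 + 432451456730586438821636964075072 + 426761305984131354100299635600400 + 421218951360960817034061977995200 + 415818708394794652713112465456800 + 410555180440430163438262940577600 + 405423240684924786395284653820380 = 161049656065914794207241971819147901, so H_80 = 161049656065914794207241971819147901/32433859254793982911622772305630400; reducing by gcd(161049656065914794207241971819147901, 32433859254793982911622772305630400) = 33 gives 4880292608058024066886120358155997/982844219842241906412811281988800 ≈ 4.96548. (The PNT-adjacent estimate ln(80) + γ ≈ 4.95924 matches within O(1/n).)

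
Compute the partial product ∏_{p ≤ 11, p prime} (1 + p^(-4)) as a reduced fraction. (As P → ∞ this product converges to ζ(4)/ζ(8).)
∏ = 1918185173881/1779622700625

The primes p ≤ 11 are [2, 3, 5, 7, 11]. For each, (1 + 1/p^4) = (p^4 + 1)/p^4. Multiplying these fractions over p ∈ [2, 3, 5, 7, 11] gives 1918185173881/1779622700625. (In the limit P → ∞ this tends to ζ(4)/ζ(8).)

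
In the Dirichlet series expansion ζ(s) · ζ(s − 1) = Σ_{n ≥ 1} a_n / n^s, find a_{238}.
σ(238) = 432

In the product (Σ m^0/m^s)(Σ k / k^s) = Σ (Σ_{d | n} d) / n^s, the coefficient of 1/n^s is σ(n) = Σ_{d | n} d. For n = 238, divisors are [1, 2, 7, 14, 17, 34, 119, 238]; summing: σ(238) = 432.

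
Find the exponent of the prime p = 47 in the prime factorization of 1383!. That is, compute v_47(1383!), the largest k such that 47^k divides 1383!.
v_47(1383!) = 29

Legendre's formula: v_p(n!) = Σ_{k ≥ 1} ⌊n / p^k⌋. For p = 47, n = 1383, the terms are:
  ⌊1383/47^1⌋ = ⌊1383/47⌋ = 29
(the next term ⌊1383/47^2⌋ = 0, terminating the sum). Summing: v_47(1383!) = 29 = 29.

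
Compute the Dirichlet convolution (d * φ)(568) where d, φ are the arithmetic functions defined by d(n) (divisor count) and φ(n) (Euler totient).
(d * φ)(568) = 1080

Divisors of 568: [1, 2, 4, 8, 71, 142, 284, 568]. For each d | 568:
  d = 1: d(1) · φ(568/1) = 1 · 280 = 280
  d = 2: d(2) · φ(568/2) = 2 · 140 = 280
  d = 4: d(4) · φ(568/4) = 3 · 70 = 210
  d = 8: d(8) · φ(568/8) = 4 · 70 = 280
  d = 71: d(71) · φ(568/71) = 2 · 4 = 8
  d = 142: d(142) · φ(568/142) = 4 · 2 = 8
  d = 284: d(284) · φ(568/284) = 6 · 1 = 6
  d = 568: d(568) · φ(568/568) = 8 · 1 = 8
Summing: (d * φ)(568) = 280 + 280 + 210 + 280 + 8 + 8 + 6 + 8 = 1080.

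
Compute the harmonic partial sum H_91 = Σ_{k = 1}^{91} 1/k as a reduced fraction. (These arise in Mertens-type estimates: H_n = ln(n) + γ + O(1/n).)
H_91 = 3661081314759399341652108474601318124261/718766754945489455304472257065075294400

Direct summation: H_91 = 1 + 1/2 + ... + 1/91. The least common denominator is lcm(1, ..., 91) = 718766754945489455304472257065075294400; over this denominator the numerator is 718766754945489455304472257065075294400 + 359383377472744727652236128532537647200 + 239588918315163151768157419021691764800 + 179691688736372363826118064266268823600 + 143753350989097891060894451413015058880 + 119794459157581575884078709510845882400 + 102680964992212779329210322437867899200 + 89845844368186181913059032133134411800 + 79862972771721050589385806340563921600 + 71876675494548945530447225706507529440 + 65342432267771768664042932460461390400 + 59897229578790787942039354755422941200 + 55289750380422265792651712081928868800 + 51340482496106389664605161218933949600 + 47917783663032630353631483804338352960 + 44922922184093090956529516066567205900 + 42280397349734673841439544533239723200 + 39931486385860525294692903170281960800 + 37829829207657339752866960898161857600 + 35938337747274472765223612853253764720 + 34226988330737593109736774145955966400 + 32671216133885884332021466230230695200 + 31250728475890845882803141611525012800 + 29948614789395393971019677377711470600 + 28750670197819578212178890282603011776 + 27644875190211132896325856040964434400 + 26620990923907016863128602113521307200 + 25670241248053194832302580609466974800 + 24785060515361705355326629553968113600 + 23958891831516315176815741902169176480 + 23186024353080305009821685711776622400 + 22461461092046545478264758033283602950 + 21780810755923922888014310820153796800 + 21140198674867336920719772266619861600 + 20536192998442555865842064487573579840 + 19965743192930262647346451585140980400 + 19426128512040255548769520461218251200 + 18914914603828669876433480449080928800 + 18429916793474088597550570693976289600 + 17969168873637236382611806426626882360 + 17530896462085108665962737977196958400 + 17113494165368796554868387072977983200 + 16715505928964871053592378071280820800 + 16335608066942942166010733115115347600 + 15972594554344210117877161268112784320 + 15625364237945422941401570805762506400 + 15292909679691265006478133129044155200 + 14974307394697696985509838688855735300 + 14668709284601825618458617491123985600 + 14375335098909789106089445141301505888 + 14093465783244891280479848177746574400 + 13822437595105566448162928020482217200 + 13561636885763951986876835038963684800 + 13310495461953508431564301056760653600 + 13068486453554353732808586492092278080 + 12835120624026597416151290304733487400 + 12609943069219113250955653632720619200 + 12392530257680852677663314776984056800 + 12182487371957448394991055204492801600 + 11979445915758157588407870951084588240 + 11783061556483433693515938640411070400 + 11593012176540152504910842855888311200 + 11408996110245864369912258048651988800 + 11230730546023272739132379016641801475 + 11057950076084453158530342416385773760 + 10890405377961961444007155410076898400 + 10727862014111782914992123239777243200 + 10570099337433668460359886133309930800 + 10416909491963615294267713870508337600 + 10268096499221277932921032243786789920 + 10123475421767457116964397986832046400 + 9982871596465131323673225792570490200 + 9846119930760129524718798041987332800 + 9713064256020127774384760230609125600 + 9583556732606526070726296760867670592 + 9457457301914334938216740224540464400 + 9334633181110252666291847494351627200 + 9214958396737044298775285346988144800 + 9098313353740372851955345026140193600 + 8984584436818618191305903213313441180 + 8873663641302338954376200704507102400 + 8765448231042554332981368988598479200 + 8659840421029993437403280205603316800 + 8556747082684398277434193536488991600 + 8456079469946934768287908906647944640 + 8357752964482435526796189035640410400 + 8261686838453901785108876517989371200 + 8167804033471471083005366557557673800 + 8076030954443701744994070304101969600 + 7986297277172105058938580634056392160 + 7898535768631752256093101725989838400 = 3661081314759399341652108474601318124261, so H_91 = 3661081314759399341652108474601318124261/718766754945489455304472257065075294400 (already in lowest terms) ≈ 5.09356. (The PNT-adjacent estimate ln(91) + γ ≈ 5.08808 matches within O(1/n).)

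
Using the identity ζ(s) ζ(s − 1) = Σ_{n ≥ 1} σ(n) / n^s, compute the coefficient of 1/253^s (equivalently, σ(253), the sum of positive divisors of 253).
σ(253) = 288

In the product (Σ m^0/m^s)(Σ k / k^s) = Σ (Σ_{d | n} d) / n^s, the coefficient of 1/n^s is σ(n) = Σ_{d | n} d. For n = 253, divisors are [1, 11, 23, 253]; summing: σ(253) = 288.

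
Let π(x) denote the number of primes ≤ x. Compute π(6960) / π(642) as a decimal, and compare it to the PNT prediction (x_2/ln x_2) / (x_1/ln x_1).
π(6960)/π(642) = 893/116 ≈ 7.6983;  PNT prediction ≈ 7.9209.

π(642) = 116 and π(6960) = 893, so π(6960)/π(642) ≈ 7.6983. The PNT-predicted ratio is (6960/ln(6960)) / (642/ln(642)) ≈ 7.9209. The two agree to within a few percent, as expected.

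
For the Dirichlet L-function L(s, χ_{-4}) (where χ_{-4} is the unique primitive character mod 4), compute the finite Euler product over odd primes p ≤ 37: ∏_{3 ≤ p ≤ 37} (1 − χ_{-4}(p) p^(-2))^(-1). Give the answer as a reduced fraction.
∏ = 136633422149134339/149104402366464000

The odd primes p ≤ 37 are [3, 5, 7, 11, 13, 17, 19, 23, 29, 31, 37]. For each, χ(p) = 1 if p ≡ 1 mod 4, χ(p) = −1 if p ≡ 3 mod 4. Taking (1 − χ(p)/p^2)^(-1) = p^2/(p^2 − χ(p)): (1 − (-1)/3^2)^(-1) · (1 − (1)/5^2)^(-1) · (1 − (-1)/7^2)^(-1) · (1 − (-1)/11^2)^(-1) · (1 − (1)/13^2)^(-1) · (1 − (1)/17^2)^(-1) · (1 − (-1)/19^2)^(-1) · (1 − (-1)/23^2)^(-1) · (1 − (1)/29^2)^(-1) · (1 − (-1)/31^2)^(-1) · (1 − (1)/37^2)^(-1) = 136633422149134339/149104402366464000.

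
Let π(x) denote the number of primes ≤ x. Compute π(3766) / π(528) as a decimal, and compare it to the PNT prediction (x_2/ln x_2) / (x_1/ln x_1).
π(3766)/π(528) = 523/99 ≈ 5.2828;  PNT prediction ≈ 5.4307.

π(528) = 99 and π(3766) = 523, so π(3766)/π(528) ≈ 5.2828. The PNT-predicted ratio is (3766/ln(3766)) / (528/ln(528)) ≈ 5.4307. The two agree to within a few percent, as expected.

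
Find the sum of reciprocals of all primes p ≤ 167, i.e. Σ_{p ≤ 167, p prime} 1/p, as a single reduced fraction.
Σ 1/p = 1840793455149223796977553240989608507934961889604586193282330007699/962947420735983927056946215901134429196419130606213075415963491270

π(167) = 39, so the primes ≤ 167 are [2, 3, 5, 7, 11, 13, 17, 19, 23, 29, 31, 37, 41, 43, 47, 53, 59, 61, 67, 71, 73, 79, 83, 89, 97, 101, 103, 107, 109, 113, 127, 131, 137, 139, 149, 151, 157, 163, 167]. Summing 1/p over these primes: 1840793455149223796977553240989608507934961889604586193282330007699/962947420735983927056946215901134429196419130606213075415963491270 ≈ 1.9116. Mertens estimate ln ln(167) + 0.2615 ≈ 1.8943.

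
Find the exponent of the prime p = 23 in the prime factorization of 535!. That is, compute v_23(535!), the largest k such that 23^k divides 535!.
v_23(535!) = 24

Legendre's formula: v_p(n!) = Σ_{k ≥ 1} ⌊n / p^k⌋. For p = 23, n = 535, the terms are:
  ⌊535/23^1⌋ = ⌊535/23⌋ = 23
  ⌊535/23^2⌋ = ⌊535/529⌋ = 1
(the next term ⌊535/23^3⌋ = 0, terminating the sum). Summing: v_23(535!) = 23 + 1 = 24.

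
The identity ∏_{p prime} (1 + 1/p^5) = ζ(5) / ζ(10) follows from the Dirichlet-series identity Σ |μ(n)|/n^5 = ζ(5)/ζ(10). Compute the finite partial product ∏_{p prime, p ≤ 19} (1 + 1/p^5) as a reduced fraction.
∏ = 405833785877367637916288/391770333462674252324875

The primes p ≤ 19 are [2, 3, 5, 7, 11, 13, 17, 19]. For each, (1 + 1/p^5) = (p^5 + 1)/p^5. Multiplying these fractions over p ∈ [2, 3, 5, 7, 11, 13, 17, 19] gives 405833785877367637916288/391770333462674252324875. (In the limit P → ∞ this tends to ζ(5)/ζ(10).)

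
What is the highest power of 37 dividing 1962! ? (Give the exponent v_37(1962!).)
v_37(1962!) = 54

Legendre's formula: v_p(n!) = Σ_{k ≥ 1} ⌊n / p^k⌋. For p = 37, n = 1962, the terms are:
  ⌊1962/37^1⌋ = ⌊1962/37⌋ = 53
  ⌊1962/37^2⌋ = ⌊1962/1369⌋ = 1
(the next term ⌊1962/37^3⌋ = 0, terminating the sum). Summing: v_37(1962!) = 53 + 1 = 54.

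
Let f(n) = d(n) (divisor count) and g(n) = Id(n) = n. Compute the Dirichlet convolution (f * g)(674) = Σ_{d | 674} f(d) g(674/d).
(d * Id)(674) = 1356

Divisors of 674: [1, 2, 337, 674]. For each d | 674:
  d = 1: d(1) · Id(674/1) = 1 · 674 = 674
  d = 2: d(2) · Id(674/2) = 2 · 337 = 674
  d = 337: d(337) · Id(674/337) = 2 · 2 = 4
  d = 674: d(674) · Id(674/674) = 4 · 1 = 4
Summing: (d * Id)(674) = 674 + 674 + 4 + 4 = 1356.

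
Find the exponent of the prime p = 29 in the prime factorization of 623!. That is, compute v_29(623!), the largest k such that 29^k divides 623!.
v_29(623!) = 21

Legendre's formula: v_p(n!) = Σ_{k ≥ 1} ⌊n / p^k⌋. For p = 29, n = 623, the terms are:
  ⌊623/29^1⌋ = ⌊623/29⌋ = 21
(the next term ⌊623/29^2⌋ = 0, terminating the sum). Summing: v_29(623!) = 21 = 21.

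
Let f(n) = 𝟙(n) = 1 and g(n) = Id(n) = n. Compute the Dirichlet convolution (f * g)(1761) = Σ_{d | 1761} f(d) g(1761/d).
(𝟙 * Id)(1761) = 2352

Divisors of 1761: [1, 3, 587, 1761]. For each d | 1761:
  d = 1: 𝟙(1) · Id(1761/1) = 1 · 1761 = 1761
  d = 3: 𝟙(3) · Id(1761/3) = 1 · 587 = 587
  d = 587: 𝟙(587) · Id(1761/587) = 1 · 3 = 3
  d = 1761: 𝟙(1761) · Id(1761/1761) = 1 · 1 = 1
Summing: (𝟙 * Id)(1761) = 1761 + 587 + 3 + 1 = 2352.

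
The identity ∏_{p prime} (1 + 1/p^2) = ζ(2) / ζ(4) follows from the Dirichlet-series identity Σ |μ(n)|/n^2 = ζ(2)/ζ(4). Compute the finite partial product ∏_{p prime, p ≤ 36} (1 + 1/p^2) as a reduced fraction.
∏ = 7292191856800000/4827887490090357

The primes p ≤ 36 are [2, 3, 5, 7, 11, 13, 17, 19, 23, 29, 31]. For each, (1 + 1/p^2) = (p^2 + 1)/p^2. Multiplying these fractions over p ∈ [2, 3, 5, 7, 11, 13, 17, 19, 23, 29, 31] gives 7292191856800000/4827887490090357. (In the limit P → ∞ this tends to ζ(2)/ζ(4).)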